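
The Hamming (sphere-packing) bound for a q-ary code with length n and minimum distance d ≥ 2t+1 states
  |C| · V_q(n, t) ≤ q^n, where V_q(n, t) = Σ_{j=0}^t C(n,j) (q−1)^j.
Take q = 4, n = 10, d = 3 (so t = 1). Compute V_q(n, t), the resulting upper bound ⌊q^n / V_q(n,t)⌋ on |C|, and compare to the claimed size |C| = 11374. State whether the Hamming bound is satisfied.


V_q(n, t) = 31, q^n = 1048576, Hamming bound = 33825, |C| = 11374 ≤ bound (satisfied).

Step 1: Compute V_q(n, t) = Σ_{j=0}^1 C(n, j) (q−1)^j.
  j = 0: C(10,0)·(3)^0 = 1·1 = 1.
  j = 1: C(10,1)·(3)^1 = 10·3 = 30.
  V_q(n, t) = 1 + 30 = 31.
Step 2: q^n = 4^10 = 1048576.
Step 3: Hamming bound ⌊q^n / V_q(n,t)⌋ = ⌊1048576/31⌋ = 33825.
Step 4: Compare |C| = 11374 to 33825: satisfied.
The claimed |C| lies below the Hamming bound.


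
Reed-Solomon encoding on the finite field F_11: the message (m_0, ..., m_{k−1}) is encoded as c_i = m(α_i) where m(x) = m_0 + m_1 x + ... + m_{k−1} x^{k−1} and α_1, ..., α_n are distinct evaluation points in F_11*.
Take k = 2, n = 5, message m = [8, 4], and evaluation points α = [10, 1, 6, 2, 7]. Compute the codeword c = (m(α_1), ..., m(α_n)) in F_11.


c = [4, 1, 10, 5, 3]

Message polynomial: m(x) = 8 + 4·x (mod 11).
For each evaluation point α_i, compute m(α_i) mod 11:
  α_1 = 10: Horner steps 4 → 4, so m(10) = 4.
  α_2 = 1: Horner steps 4 → 1, so m(1) = 1.
  α_3 = 6: Horner steps 4 → 10, so m(6) = 10.
  α_4 = 2: Horner steps 4 → 5, so m(2) = 5.
  α_5 = 7: Horner steps 4 → 3, so m(7) = 3.
Codeword c = [4, 1, 10, 5, 3] ∈ F_11^5.


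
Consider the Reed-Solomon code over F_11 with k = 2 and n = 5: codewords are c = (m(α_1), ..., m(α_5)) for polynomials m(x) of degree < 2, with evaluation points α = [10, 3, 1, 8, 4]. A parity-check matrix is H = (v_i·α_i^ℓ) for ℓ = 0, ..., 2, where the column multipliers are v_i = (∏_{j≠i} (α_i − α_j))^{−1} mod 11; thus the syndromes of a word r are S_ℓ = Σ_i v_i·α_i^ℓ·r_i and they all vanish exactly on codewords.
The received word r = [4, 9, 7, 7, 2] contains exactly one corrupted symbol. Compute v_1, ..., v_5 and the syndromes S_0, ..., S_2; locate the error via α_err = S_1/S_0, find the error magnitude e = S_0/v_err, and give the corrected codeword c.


S = (7, 7, 7), error at position 3, error magnitude e = 6, c = [4, 9, 1, 7, 2].

Step 1: column multipliers v_i = (∏_{j≠i}(α_i − α_j))^{−1} mod 11.
  i = 1 (α = 10): (10−3)(10−1)(10−8)(10−4) = 7·9·2·6 = 756 ≡ 8, so v_1 = 8^{−1} = 7 (mod 11).
  i = 2 (α = 3): (3−10)(3−1)(3−8)(3−4) = (−7)·2·(−5)·(−1) = −70 ≡ 7, so v_2 = 7^{−1} = 8 (mod 11).
  i = 3 (α = 1): (1−10)(1−3)(1−8)(1−4) = (−9)·(−2)·(−7)·(−3) = 378 ≡ 4, so v_3 = 4^{−1} = 3 (mod 11).
  i = 4 (α = 8): (8−10)(8−3)(8−1)(8−4) = (−2)·5·7·4 = −280 ≡ 6, so v_4 = 6^{−1} = 2 (mod 11).
  i = 5 (α = 4): (4−10)(4−3)(4−1)(4−8) = (−6)·1·3·(−4) = 72 ≡ 6, so v_5 = 6^{−1} = 2 (mod 11).
  v = [7, 8, 3, 2, 2].
Step 2: syndromes of r = [4, 9, 7, 7, 2] (all sums mod 11).
  S_0 = Σ v_i r_i = 7·4 + 8·9 + 3·7 + 2·7 + 2·2 = 139 ≡ 7.
  S_1 = Σ v_i α_i r_i = 7·10·4 + 8·3·9 + 3·1·7 + 2·8·7 + 2·4·2 = 645 ≡ 7.
  α_i^2 mod 11 = [1, 9, 1, 9, 5].
  S_2 = Σ v_i α_i^2 r_i = 7·1·4 + 8·9·9 + 3·1·7 + 2·9·7 + 2·5·2 = 843 ≡ 7.
  S = (7, 7, 7) ≠ 0, so r is not a codeword (an error is present).
Step 3: locate the error. For a single error e at position i, S_ℓ = v_i·e·α_i^ℓ, so α_err = S_1/S_0.
  S_0^{−1} = 7^{−1} = 8 (mod 11), so α_err = 7·8 = 56 ≡ 1 = α_3. Error position i = 3.
  Consistency check: S_2/S_1 = 7·8 = 56 ≡ 1 = α_err ✓ (single-error assumption holds).
Step 4: error magnitude e = S_0/v_3 = S_0·∏_{j≠3}(α_3 − α_j) = 7·4 = 28 ≡ 6 (mod 11).
Step 5: correct position 3: c_3 = r_3 − e = 7 − 6 ≡ 1 (mod 11). Hence c = [4, 9, 1, 7, 2].
  Check: interpolating c through the α_i gives m(x) = 8 + 4·x (degree < 2) with m(α_i) = c_i for every i, so c is indeed a codeword.


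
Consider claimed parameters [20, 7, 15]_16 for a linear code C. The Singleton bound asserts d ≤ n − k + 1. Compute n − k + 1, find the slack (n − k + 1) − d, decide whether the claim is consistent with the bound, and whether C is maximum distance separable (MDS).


Singleton RHS = n − k + 1 = 14, slack = -1, bound violated (no such code; not MDS).

Singleton bound: d ≤ n − k + 1.
Here n = 20, k = 7, so n − k + 1 = 14.
Given d = 15, check d ≤ 14: NO.
Slack = (n − k + 1) − d = -1.
The slack is negative: d = 15 exceeds n − k + 1 = 14 by 1, so the Singleton bound is violated and no linear [20, 7, 15]_16 code can exist. In particular it is not MDS (MDS requires d = n − k + 1 exactly).
Description: the claimed parameters are [20, 7, 15]_16; such a code would be impossible (violates the Singleton bound).


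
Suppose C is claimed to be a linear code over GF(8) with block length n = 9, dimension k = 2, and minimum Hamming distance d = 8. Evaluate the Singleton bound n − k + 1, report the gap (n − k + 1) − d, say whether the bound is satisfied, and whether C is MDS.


Singleton RHS = n − k + 1 = 8, slack = 0, bound satisfied, MDS.

Singleton bound: d ≤ n − k + 1.
Here n = 9, k = 2, so n − k + 1 = 8.
Given d = 8, check d ≤ 8: YES.
Slack = (n − k + 1) − d = 0.
The code is MDS (slack = 0).
Description: the claimed parameters are [9, 2, 8]_8; such a code would be MDS (meets Singleton bound).


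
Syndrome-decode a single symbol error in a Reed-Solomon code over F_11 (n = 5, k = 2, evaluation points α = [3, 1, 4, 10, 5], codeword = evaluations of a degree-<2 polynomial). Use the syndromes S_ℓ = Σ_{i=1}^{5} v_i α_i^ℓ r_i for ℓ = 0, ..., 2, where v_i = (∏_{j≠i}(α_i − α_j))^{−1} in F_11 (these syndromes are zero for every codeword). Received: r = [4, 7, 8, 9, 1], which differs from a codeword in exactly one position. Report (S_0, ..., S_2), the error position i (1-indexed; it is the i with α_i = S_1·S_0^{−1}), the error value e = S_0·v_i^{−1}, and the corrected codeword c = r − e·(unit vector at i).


S = (6, 5, 6), error at position 4, error magnitude e = 10, c = [4, 7, 8, 10, 1].

Step 1: column multipliers v_i = (∏_{j≠i}(α_i − α_j))^{−1} mod 11.
  i = 1 (α = 3): (3−1)(3−4)(3−10)(3−5) = 2·(−1)·(−7)·(−2) = −28 ≡ 5, so v_1 = 5^{−1} = 9 (mod 11).
  i = 2 (α = 1): (1−3)(1−4)(1−10)(1−5) = (−2)·(−3)·(−9)·(−4) = 216 ≡ 7, so v_2 = 7^{−1} = 8 (mod 11).
  i = 3 (α = 4): (4−3)(4−1)(4−10)(4−5) = 1·3·(−6)·(−1) = 18 ≡ 7, so v_3 = 7^{−1} = 8 (mod 11).
  i = 4 (α = 10): (10−3)(10−1)(10−4)(10−5) = 7·9·6·5 = 1890 ≡ 9, so v_4 = 9^{−1} = 5 (mod 11).
  i = 5 (α = 5): (5−3)(5−1)(5−4)(5−10) = 2·4·1·(−5) = −40 ≡ 4, so v_5 = 4^{−1} = 3 (mod 11).
  v = [9, 8, 8, 5, 3].
Step 2: syndromes of r = [4, 7, 8, 9, 1] (all sums mod 11).
  S_0 = Σ v_i r_i = 9·4 + 8·7 + 8·8 + 5·9 + 3·1 = 204 ≡ 6.
  S_1 = Σ v_i α_i r_i = 9·3·4 + 8·1·7 + 8·4·8 + 5·10·9 + 3·5·1 = 885 ≡ 5.
  α_i^2 mod 11 = [9, 1, 5, 1, 3].
  S_2 = Σ v_i α_i^2 r_i = 9·9·4 + 8·1·7 + 8·5·8 + 5·1·9 + 3·3·1 = 754 ≡ 6.
  S = (6, 5, 6) ≠ 0, so r is not a codeword (an error is present).
Step 3: locate the error. For a single error e at position i, S_ℓ = v_i·e·α_i^ℓ, so α_err = S_1/S_0.
  S_0^{−1} = 6^{−1} = 2 (mod 11), so α_err = 5·2 = 10 ≡ 10 = α_4. Error position i = 4.
  Consistency check: S_2/S_1 = 6·9 = 54 ≡ 10 = α_err ✓ (single-error assumption holds).
Step 4: error magnitude e = S_0/v_4 = S_0·∏_{j≠4}(α_4 − α_j) = 6·9 = 54 ≡ 10 (mod 11).
Step 5: correct position 4: c_4 = r_4 − e = 9 − 10 ≡ 10 (mod 11). Hence c = [4, 7, 8, 10, 1].
  Check: interpolating c through the α_i gives m(x) = 3 + 4·x (degree < 2) with m(α_i) = c_i for every i, so c is indeed a codeword.


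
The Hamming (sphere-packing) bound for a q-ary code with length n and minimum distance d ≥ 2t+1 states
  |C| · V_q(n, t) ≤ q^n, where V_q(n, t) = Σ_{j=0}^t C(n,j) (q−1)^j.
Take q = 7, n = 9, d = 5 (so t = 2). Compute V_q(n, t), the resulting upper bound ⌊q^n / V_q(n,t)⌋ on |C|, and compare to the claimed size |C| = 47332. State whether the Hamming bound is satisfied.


V_q(n, t) = 1351, q^n = 40353607, Hamming bound = 29869, |C| = 47332 > bound (violated).

Step 1: Compute V_q(n, t) = Σ_{j=0}^2 C(n, j) (q−1)^j.
  j = 0: C(9,0)·(6)^0 = 1·1 = 1.
  j = 1: C(9,1)·(6)^1 = 9·6 = 54.
  j = 2: C(9,2)·(6)^2 = 36·36 = 1296.
  V_q(n, t) = 1 + 54 + 1296 = 1351.
Step 2: q^n = 7^9 = 40353607.
Step 3: Hamming bound ⌊q^n / V_q(n,t)⌋ = ⌊40353607/1351⌋ = 29869.
Step 4: Compare |C| = 47332 to 29869: violated.
The claimed |C| lies above the Hamming bound, so no 7-ary code of length 9 with d ≥ 5 can have 47332 codewords.


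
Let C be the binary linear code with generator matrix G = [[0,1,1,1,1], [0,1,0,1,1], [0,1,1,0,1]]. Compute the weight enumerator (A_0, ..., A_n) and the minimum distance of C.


Weight distribution: A_0 = 1, A_1 = 2, A_2 = 2, A_3 = 2, A_4 = 1. Minimum distance d = 1.

Enumerate all 2^3 = 8 messages m ∈ F_2^3.
For each, compute codeword c = mG in F_2^5, then tally its weight.
  m = 000 → c = 00000, weight = 0.
  m = 100 → c = 01111, weight = 4.
  m = 010 → c = 01011, weight = 3.
  m = 110 → c = 00100, weight = 1.
  m = 001 → c = 01101, weight = 3.
  m = 101 → c = 00010, weight = 1.
  m = 011 → c = 00110, weight = 2.
  m = 111 → c = 01001, weight = 2.
Tally weights:
  weight 0: 1 codewords.
  weight 1: 2 codewords.
  weight 2: 2 codewords.
  weight 3: 2 codewords.
  weight 4: 1 codewords.
Minimum distance d = smallest w > 0 with A_w > 0 = 1.
Sanity: Σ A_w = 8 = 2^3 = 8 ✓.


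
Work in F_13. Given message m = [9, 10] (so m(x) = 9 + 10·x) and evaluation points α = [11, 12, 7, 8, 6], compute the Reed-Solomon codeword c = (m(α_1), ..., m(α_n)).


c = [2, 12, 1, 11, 4]

Message polynomial: m(x) = 9 + 10·x (mod 13).
For each evaluation point α_i, compute m(α_i) mod 13:
  α_1 = 11: Horner steps 10 → 2, so m(11) = 2.
  α_2 = 12: Horner steps 10 → 12, so m(12) = 12.
  α_3 = 7: Horner steps 10 → 1, so m(7) = 1.
  α_4 = 8: Horner steps 10 → 11, so m(8) = 11.
  α_5 = 6: Horner steps 10 → 4, so m(6) = 4.
Codeword c = [2, 12, 1, 11, 4] ∈ F_13^5.


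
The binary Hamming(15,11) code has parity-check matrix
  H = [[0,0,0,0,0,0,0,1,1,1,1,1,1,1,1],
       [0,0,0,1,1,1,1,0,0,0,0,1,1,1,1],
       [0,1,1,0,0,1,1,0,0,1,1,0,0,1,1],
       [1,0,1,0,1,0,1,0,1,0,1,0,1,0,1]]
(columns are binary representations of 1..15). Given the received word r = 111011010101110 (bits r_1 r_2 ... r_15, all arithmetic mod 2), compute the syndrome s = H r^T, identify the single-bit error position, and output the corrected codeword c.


s = (1, 1, 1, 0)^T, error position = 14, corrected codeword c = 111011010101100

Compute s = H r^T mod 2 one row at a time:
  s_1 = 1 + 0 + 1 + 0 + 1 + 1 + 1 + 0 = 5 ≡ 1 (mod 2).
  s_2 = 0 + 1 + 1 + 0 + 1 + 1 + 1 + 0 = 5 ≡ 1 (mod 2).
  s_3 = 1 + 1 + 1 + 0 + 1 + 0 + 1 + 0 = 5 ≡ 1 (mod 2).
  s_4 = 1 + 1 + 1 + 0 + 0 + 0 + 1 + 0 = 4 ≡ 0 (mod 2).
s = (1, 1, 1, 0)^T — this equals column 14 of H (binary 1110), so error is at position 14.
Correct: flip bit 14 of r = 111011010101110 to get c = 111011010101100.


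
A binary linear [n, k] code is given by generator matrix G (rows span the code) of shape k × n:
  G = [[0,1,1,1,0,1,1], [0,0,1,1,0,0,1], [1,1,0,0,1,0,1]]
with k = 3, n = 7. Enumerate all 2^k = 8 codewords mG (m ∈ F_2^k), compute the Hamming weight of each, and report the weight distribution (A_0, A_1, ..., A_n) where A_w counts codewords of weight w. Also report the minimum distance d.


Weight distribution: A_0 = 1, A_2 = 1, A_3 = 1, A_4 = 2, A_5 = 3. Minimum distance d = 2.

Enumerate all 2^3 = 8 messages m ∈ F_2^3.
For each, compute codeword c = mG in F_2^7, then tally its weight.
  m = 000 → c = 0000000, weight = 0.
  m = 100 → c = 0111011, weight = 5.
  m = 010 → c = 0011001, weight = 3.
  m = 110 → c = 0100010, weight = 2.
  m = 001 → c = 1100101, weight = 4.
  m = 101 → c = 1011110, weight = 5.
  m = 011 → c = 1111100, weight = 5.
  m = 111 → c = 1000111, weight = 4.
Tally weights:
  weight 0: 1 codewords.
  weight 2: 1 codewords.
  weight 3: 1 codewords.
  weight 4: 2 codewords.
  weight 5: 3 codewords.
Minimum distance d = smallest w > 0 with A_w > 0 = 2.
Sanity: Σ A_w = 8 = 2^3 = 8 ✓.


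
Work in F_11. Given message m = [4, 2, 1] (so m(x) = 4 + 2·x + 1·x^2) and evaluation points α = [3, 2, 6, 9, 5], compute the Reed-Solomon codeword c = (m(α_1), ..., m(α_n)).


c = [8, 1, 8, 4, 6]

Message polynomial: m(x) = 4 + 2·x + 1·x^2 (mod 11).
For each evaluation point α_i, compute m(α_i) mod 11:
  α_1 = 3: Horner steps 1 → 5 → 8, so m(3) = 8.
  α_2 = 2: Horner steps 1 → 4 → 1, so m(2) = 1.
  α_3 = 6: Horner steps 1 → 8 → 8, so m(6) = 8.
  α_4 = 9: Horner steps 1 → 0 → 4, so m(9) = 4.
  α_5 = 5: Horner steps 1 → 7 → 6, so m(5) = 6.
Codeword c = [8, 1, 8, 4, 6] ∈ F_11^5.


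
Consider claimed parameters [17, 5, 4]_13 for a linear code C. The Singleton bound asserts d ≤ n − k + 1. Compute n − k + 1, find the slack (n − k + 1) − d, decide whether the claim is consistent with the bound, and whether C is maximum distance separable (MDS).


Singleton RHS = n − k + 1 = 13, slack = 9, bound satisfied, not MDS.

Singleton bound: d ≤ n − k + 1.
Here n = 17, k = 5, so n − k + 1 = 13.
Given d = 4, check d ≤ 13: YES.
Slack = (n − k + 1) − d = 9.
The code is NOT MDS (slack = 9 > 0).
Description: the claimed parameters are [17, 5, 4]_13; such a code would be non-MDS.


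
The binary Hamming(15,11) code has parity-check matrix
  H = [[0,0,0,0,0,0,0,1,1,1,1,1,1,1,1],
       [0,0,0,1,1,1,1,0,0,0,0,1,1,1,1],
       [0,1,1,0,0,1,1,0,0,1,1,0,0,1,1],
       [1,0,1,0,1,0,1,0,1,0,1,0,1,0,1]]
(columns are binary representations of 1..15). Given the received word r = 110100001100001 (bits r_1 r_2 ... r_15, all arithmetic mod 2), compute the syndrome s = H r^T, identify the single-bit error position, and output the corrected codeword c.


s = (1, 0, 1, 1)^T, error position = 11, corrected codeword c = 110100001110001

Compute s = H r^T mod 2 one row at a time:
  s_1 = 0 + 1 + 1 + 0 + 0 + 0 + 0 + 1 = 3 ≡ 1 (mod 2).
  s_2 = 1 + 0 + 0 + 0 + 0 + 0 + 0 + 1 = 2 ≡ 0 (mod 2).
  s_3 = 1 + 0 + 0 + 0 + 1 + 0 + 0 + 1 = 3 ≡ 1 (mod 2).
  s_4 = 1 + 0 + 0 + 0 + 1 + 0 + 0 + 1 = 3 ≡ 1 (mod 2).
s = (1, 0, 1, 1)^T — this equals column 11 of H (binary 1011), so error is at position 11.
Correct: flip bit 11 of r = 110100001100001 to get c = 110100001110001.


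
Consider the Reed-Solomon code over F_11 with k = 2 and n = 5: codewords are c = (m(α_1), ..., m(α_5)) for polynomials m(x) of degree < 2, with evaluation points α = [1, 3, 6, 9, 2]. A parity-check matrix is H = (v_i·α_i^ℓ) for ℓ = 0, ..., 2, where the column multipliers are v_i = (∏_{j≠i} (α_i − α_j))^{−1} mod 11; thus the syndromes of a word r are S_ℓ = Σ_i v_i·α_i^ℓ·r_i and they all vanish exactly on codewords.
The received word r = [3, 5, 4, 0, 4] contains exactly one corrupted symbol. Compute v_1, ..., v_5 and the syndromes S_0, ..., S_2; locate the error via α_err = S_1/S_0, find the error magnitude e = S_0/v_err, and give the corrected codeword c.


S = (1, 6, 3), error at position 3, error magnitude e = 7, c = [3, 5, 8, 0, 4].

Step 1: column multipliers v_i = (∏_{j≠i}(α_i − α_j))^{−1} mod 11.
  i = 1 (α = 1): (1−3)(1−6)(1−9)(1−2) = (−2)·(−5)·(−8)·(−1) = 80 ≡ 3, so v_1 = 3^{−1} = 4 (mod 11).
  i = 2 (α = 3): (3−1)(3−6)(3−9)(3−2) = 2·(−3)·(−6)·1 = 36 ≡ 3, so v_2 = 3^{−1} = 4 (mod 11).
  i = 3 (α = 6): (6−1)(6−3)(6−9)(6−2) = 5·3·(−3)·4 = −180 ≡ 7, so v_3 = 7^{−1} = 8 (mod 11).
  i = 4 (α = 9): (9−1)(9−3)(9−6)(9−2) = 8·6·3·7 = 1008 ≡ 7, so v_4 = 7^{−1} = 8 (mod 11).
  i = 5 (α = 2): (2−1)(2−3)(2−6)(2−9) = 1·(−1)·(−4)·(−7) = −28 ≡ 5, so v_5 = 5^{−1} = 9 (mod 11).
  v = [4, 4, 8, 8, 9].
Step 2: syndromes of r = [3, 5, 4, 0, 4] (all sums mod 11).
  S_0 = Σ v_i r_i = 4·3 + 4·5 + 8·4 + 8·0 + 9·4 = 100 ≡ 1.
  S_1 = Σ v_i α_i r_i = 4·1·3 + 4·3·5 + 8·6·4 + 8·9·0 + 9·2·4 = 336 ≡ 6.
  α_i^2 mod 11 = [1, 9, 3, 4, 4].
  S_2 = Σ v_i α_i^2 r_i = 4·1·3 + 4·9·5 + 8·3·4 + 8·4·0 + 9·4·4 = 432 ≡ 3.
  S = (1, 6, 3) ≠ 0, so r is not a codeword (an error is present).
Step 3: locate the error. For a single error e at position i, S_ℓ = v_i·e·α_i^ℓ, so α_err = S_1/S_0.
  S_0^{−1} = 1^{−1} = 1 (mod 11), so α_err = 6·1 = 6 ≡ 6 = α_3. Error position i = 3.
  Consistency check: S_2/S_1 = 3·2 = 6 ≡ 6 = α_err ✓ (single-error assumption holds).
Step 4: error magnitude e = S_0/v_3 = S_0·∏_{j≠3}(α_3 − α_j) = 1·7 = 7 ≡ 7 (mod 11).
Step 5: correct position 3: c_3 = r_3 − e = 4 − 7 ≡ 8 (mod 11). Hence c = [3, 5, 8, 0, 4].
  Check: interpolating c through the α_i gives m(x) = 2 + 1·x (degree < 2) with m(α_i) = c_i for every i, so c is indeed a codeword.


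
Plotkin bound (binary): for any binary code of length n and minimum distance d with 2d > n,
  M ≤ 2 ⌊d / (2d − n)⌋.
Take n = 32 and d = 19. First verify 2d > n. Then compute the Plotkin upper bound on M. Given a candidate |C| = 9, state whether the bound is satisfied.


Plotkin bound M ≤ 6; given |C| = 9 > bound (violated).

Check applicability: 2d = 38, n = 32.
2d − n = 6 > 0, so Plotkin applies.
Compute d/(2d−n) = 19/6 ≈ 3.1667.
⌊d/(2d−n)⌋ = 3.
Plotkin bound: M ≤ 2·3 = 6.
Given |C| = 9, check: VIOLATED.
This |C| is above the Plotkin bound, so no binary code with n = 32, d = 19 and 9 codewords exists.


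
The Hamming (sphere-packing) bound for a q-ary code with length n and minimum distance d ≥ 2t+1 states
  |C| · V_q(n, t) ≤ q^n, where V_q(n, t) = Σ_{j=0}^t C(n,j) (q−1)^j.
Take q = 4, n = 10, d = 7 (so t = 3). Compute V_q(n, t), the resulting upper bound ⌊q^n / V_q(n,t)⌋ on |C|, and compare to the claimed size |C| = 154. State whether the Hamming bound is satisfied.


V_q(n, t) = 3676, q^n = 1048576, Hamming bound = 285, |C| = 154 ≤ bound (satisfied).

Step 1: Compute V_q(n, t) = Σ_{j=0}^3 C(n, j) (q−1)^j.
  j = 0: C(10,0)·(3)^0 = 1·1 = 1.
  j = 1: C(10,1)·(3)^1 = 10·3 = 30.
  j = 2: C(10,2)·(3)^2 = 45·9 = 405.
  j = 3: C(10,3)·(3)^3 = 120·27 = 3240.
  V_q(n, t) = 1 + 30 + 405 + 3240 = 3676.
Step 2: q^n = 4^10 = 1048576.
Step 3: Hamming bound ⌊q^n / V_q(n,t)⌋ = ⌊1048576/3676⌋ = 285.
Step 4: Compare |C| = 154 to 285: satisfied.
The claimed |C| lies below the Hamming bound.


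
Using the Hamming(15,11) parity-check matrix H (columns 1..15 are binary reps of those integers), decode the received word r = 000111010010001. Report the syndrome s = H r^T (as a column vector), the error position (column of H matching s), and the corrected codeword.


s = (1, 0, 1, 1)^T, error position = 11, corrected codeword c = 000111010000001

Compute s = H r^T mod 2 one row at a time:
  s_1 = 1 + 0 + 0 + 1 + 0 + 0 + 0 + 1 = 3 ≡ 1 (mod 2).
  s_2 = 1 + 1 + 1 + 0 + 0 + 0 + 0 + 1 = 4 ≡ 0 (mod 2).
  s_3 = 0 + 0 + 1 + 0 + 0 + 1 + 0 + 1 = 3 ≡ 1 (mod 2).
  s_4 = 0 + 0 + 1 + 0 + 0 + 1 + 0 + 1 = 3 ≡ 1 (mod 2).
s = (1, 0, 1, 1)^T — this equals column 11 of H (binary 1011), so error is at position 11.
Correct: flip bit 11 of r = 000111010010001 to get c = 000111010000001.


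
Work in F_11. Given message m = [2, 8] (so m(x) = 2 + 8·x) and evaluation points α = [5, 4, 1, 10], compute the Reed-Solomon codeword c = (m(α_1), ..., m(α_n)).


c = [9, 1, 10, 5]

Message polynomial: m(x) = 2 + 8·x (mod 11).
For each evaluation point α_i, compute m(α_i) mod 11:
  α_1 = 5: Horner steps 8 → 9, so m(5) = 9.
  α_2 = 4: Horner steps 8 → 1, so m(4) = 1.
  α_3 = 1: Horner steps 8 → 10, so m(1) = 10.
  α_4 = 10: Horner steps 8 → 5, so m(10) = 5.
Codeword c = [9, 1, 10, 5] ∈ F_11^4.


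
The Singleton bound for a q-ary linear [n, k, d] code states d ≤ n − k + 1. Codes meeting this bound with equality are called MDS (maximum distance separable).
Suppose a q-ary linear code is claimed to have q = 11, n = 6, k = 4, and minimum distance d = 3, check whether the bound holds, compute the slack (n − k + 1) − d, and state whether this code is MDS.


Singleton RHS = n − k + 1 = 3, slack = 0, bound satisfied, MDS.

Singleton bound: d ≤ n − k + 1.
Here n = 6, k = 4, so n − k + 1 = 3.
Given d = 3, check d ≤ 3: YES.
Slack = (n − k + 1) − d = 0.
The code is MDS (slack = 0).
Description: the claimed parameters are [6, 4, 3]_11; such a code would be MDS (meets Singleton bound).


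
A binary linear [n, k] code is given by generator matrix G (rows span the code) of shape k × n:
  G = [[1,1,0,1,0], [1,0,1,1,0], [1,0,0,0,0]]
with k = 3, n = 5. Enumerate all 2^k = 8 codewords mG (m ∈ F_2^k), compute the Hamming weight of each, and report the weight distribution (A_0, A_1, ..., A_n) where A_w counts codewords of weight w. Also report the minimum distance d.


Weight distribution: A_0 = 1, A_1 = 1, A_2 = 3, A_3 = 3. Minimum distance d = 1.

Enumerate all 2^3 = 8 messages m ∈ F_2^3.
For each, compute codeword c = mG in F_2^5, then tally its weight.
  m = 000 → c = 00000, weight = 0.
  m = 100 → c = 11010, weight = 3.
  m = 010 → c = 10110, weight = 3.
  m = 110 → c = 01100, weight = 2.
  m = 001 → c = 10000, weight = 1.
  m = 101 → c = 01010, weight = 2.
  m = 011 → c = 00110, weight = 2.
  m = 111 → c = 11100, weight = 3.
Tally weights:
  weight 0: 1 codewords.
  weight 1: 1 codewords.
  weight 2: 3 codewords.
  weight 3: 3 codewords.
Minimum distance d = smallest w > 0 with A_w > 0 = 1.
Sanity: Σ A_w = 8 = 2^3 = 8 ✓.


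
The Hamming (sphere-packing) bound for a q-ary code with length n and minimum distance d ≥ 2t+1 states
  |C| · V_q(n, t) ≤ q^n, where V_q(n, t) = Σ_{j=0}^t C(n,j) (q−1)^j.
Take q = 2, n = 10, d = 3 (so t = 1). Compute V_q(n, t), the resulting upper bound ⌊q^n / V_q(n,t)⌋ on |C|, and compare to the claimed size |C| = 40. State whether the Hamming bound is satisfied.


V_q(n, t) = 11, q^n = 1024, Hamming bound = 93, |C| = 40 ≤ bound (satisfied).

Step 1: Compute V_q(n, t) = Σ_{j=0}^1 C(n, j) (q−1)^j.
  j = 0: C(10,0)·(1)^0 = 1·1 = 1.
  j = 1: C(10,1)·(1)^1 = 10·1 = 10.
  V_q(n, t) = 1 + 10 = 11.
Step 2: q^n = 2^10 = 1024.
Step 3: Hamming bound ⌊q^n / V_q(n,t)⌋ = ⌊1024/11⌋ = 93.
Step 4: Compare |C| = 40 to 93: satisfied.
The claimed |C| lies below the Hamming bound.


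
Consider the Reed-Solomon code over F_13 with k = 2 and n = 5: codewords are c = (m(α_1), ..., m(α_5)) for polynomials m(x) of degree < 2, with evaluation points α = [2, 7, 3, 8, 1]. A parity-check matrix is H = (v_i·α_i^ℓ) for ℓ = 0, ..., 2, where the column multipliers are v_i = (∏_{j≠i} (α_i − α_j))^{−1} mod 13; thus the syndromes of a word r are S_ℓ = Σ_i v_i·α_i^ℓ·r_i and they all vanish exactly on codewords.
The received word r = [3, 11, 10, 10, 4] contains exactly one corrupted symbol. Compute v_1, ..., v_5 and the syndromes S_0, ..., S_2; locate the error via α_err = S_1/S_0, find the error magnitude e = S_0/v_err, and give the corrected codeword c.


S = (8, 11, 7), error at position 3, error magnitude e = 8, c = [3, 11, 2, 10, 4].

Step 1: column multipliers v_i = (∏_{j≠i}(α_i − α_j))^{−1} mod 13.
  i = 1 (α = 2): (2−7)(2−3)(2−8)(2−1) = (−5)·(−1)·(−6)·1 = −30 ≡ 9, so v_1 = 9^{−1} = 3 (mod 13).
  i = 2 (α = 7): (7−2)(7−3)(7−8)(7−1) = 5·4·(−1)·6 = −120 ≡ 10, so v_2 = 10^{−1} = 4 (mod 13).
  i = 3 (α = 3): (3−2)(3−7)(3−8)(3−1) = 1·(−4)·(−5)·2 = 40 ≡ 1, so v_3 = 1^{−1} = 1 (mod 13).
  i = 4 (α = 8): (8−2)(8−7)(8−3)(8−1) = 6·1·5·7 = 210 ≡ 2, so v_4 = 2^{−1} = 7 (mod 13).
  i = 5 (α = 1): (1−2)(1−7)(1−3)(1−8) = (−1)·(−6)·(−2)·(−7) = 84 ≡ 6, so v_5 = 6^{−1} = 11 (mod 13).
  v = [3, 4, 1, 7, 11].
Step 2: syndromes of r = [3, 11, 10, 10, 4] (all sums mod 13).
  S_0 = Σ v_i r_i = 3·3 + 4·11 + 1·10 + 7·10 + 11·4 = 177 ≡ 8.
  S_1 = Σ v_i α_i r_i = 3·2·3 + 4·7·11 + 1·3·10 + 7·8·10 + 11·1·4 = 960 ≡ 11.
  α_i^2 mod 13 = [4, 10, 9, 12, 1].
  S_2 = Σ v_i α_i^2 r_i = 3·4·3 + 4·10·11 + 1·9·10 + 7·12·10 + 11·1·4 = 1450 ≡ 7.
  S = (8, 11, 7) ≠ 0, so r is not a codeword (an error is present).
Step 3: locate the error. For a single error e at position i, S_ℓ = v_i·e·α_i^ℓ, so α_err = S_1/S_0.
  S_0^{−1} = 8^{−1} = 5 (mod 13), so α_err = 11·5 = 55 ≡ 3 = α_3. Error position i = 3.
  Consistency check: S_2/S_1 = 7·6 = 42 ≡ 3 = α_err ✓ (single-error assumption holds).
Step 4: error magnitude e = S_0/v_3 = S_0·∏_{j≠3}(α_3 − α_j) = 8·1 = 8 ≡ 8 (mod 13).
Step 5: correct position 3: c_3 = r_3 − e = 10 − 8 ≡ 2 (mod 13). Hence c = [3, 11, 2, 10, 4].
  Check: interpolating c through the α_i gives m(x) = 5 + 12·x (degree < 2) with m(α_i) = c_i for every i, so c is indeed a codeword.


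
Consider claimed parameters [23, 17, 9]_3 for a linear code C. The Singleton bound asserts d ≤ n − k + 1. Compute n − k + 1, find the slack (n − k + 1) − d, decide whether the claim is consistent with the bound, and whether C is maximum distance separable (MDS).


Singleton RHS = n − k + 1 = 7, slack = -2, bound violated (no such code; not MDS).

Singleton bound: d ≤ n − k + 1.
Here n = 23, k = 17, so n − k + 1 = 7.
Given d = 9, check d ≤ 7: NO.
Slack = (n − k + 1) − d = -2.
The slack is negative: d = 9 exceeds n − k + 1 = 7 by 2, so the Singleton bound is violated and no linear [23, 17, 9]_3 code can exist. In particular it is not MDS (MDS requires d = n − k + 1 exactly).
Description: the claimed parameters are [23, 17, 9]_3; such a code would be impossible (violates the Singleton bound).


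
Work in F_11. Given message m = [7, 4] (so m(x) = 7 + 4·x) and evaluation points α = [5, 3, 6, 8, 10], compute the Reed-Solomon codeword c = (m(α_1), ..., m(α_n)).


c = [5, 8, 9, 6, 3]

Message polynomial: m(x) = 7 + 4·x (mod 11).
For each evaluation point α_i, compute m(α_i) mod 11:
  α_1 = 5: Horner steps 4 → 5, so m(5) = 5.
  α_2 = 3: Horner steps 4 → 8, so m(3) = 8.
  α_3 = 6: Horner steps 4 → 9, so m(6) = 9.
  α_4 = 8: Horner steps 4 → 6, so m(8) = 6.
  α_5 = 10: Horner steps 4 → 3, so m(10) = 3.
Codeword c = [5, 8, 9, 6, 3] ∈ F_11^5.


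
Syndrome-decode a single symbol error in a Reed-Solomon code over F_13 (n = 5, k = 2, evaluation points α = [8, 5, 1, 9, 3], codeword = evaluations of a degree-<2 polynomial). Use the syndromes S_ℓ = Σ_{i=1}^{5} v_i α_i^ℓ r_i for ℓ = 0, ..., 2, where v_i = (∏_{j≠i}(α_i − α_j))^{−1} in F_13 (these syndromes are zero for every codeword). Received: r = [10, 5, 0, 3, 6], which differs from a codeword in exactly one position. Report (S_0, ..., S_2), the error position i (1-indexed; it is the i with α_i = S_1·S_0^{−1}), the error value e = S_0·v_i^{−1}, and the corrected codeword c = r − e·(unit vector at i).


S = (1, 1, 1), error at position 3, error magnitude e = 6, c = [10, 5, 7, 3, 6].

Step 1: column multipliers v_i = (∏_{j≠i}(α_i − α_j))^{−1} mod 13.
  i = 1 (α = 8): (8−5)(8−1)(8−9)(8−3) = 3·7·(−1)·5 = −105 ≡ 12, so v_1 = 12^{−1} = 12 (mod 13).
  i = 2 (α = 5): (5−8)(5−1)(5−9)(5−3) = (−3)·4·(−4)·2 = 96 ≡ 5, so v_2 = 5^{−1} = 8 (mod 13).
  i = 3 (α = 1): (1−8)(1−5)(1−9)(1−3) = (−7)·(−4)·(−8)·(−2) = 448 ≡ 6, so v_3 = 6^{−1} = 11 (mod 13).
  i = 4 (α = 9): (9−8)(9−5)(9−1)(9−3) = 1·4·8·6 = 192 ≡ 10, so v_4 = 10^{−1} = 4 (mod 13).
  i = 5 (α = 3): (3−8)(3−5)(3−1)(3−9) = (−5)·(−2)·2·(−6) = −120 ≡ 10, so v_5 = 10^{−1} = 4 (mod 13).
  v = [12, 8, 11, 4, 4].
Step 2: syndromes of r = [10, 5, 0, 3, 6] (all sums mod 13).
  S_0 = Σ v_i r_i = 12·10 + 8·5 + 11·0 + 4·3 + 4·6 = 196 ≡ 1.
  S_1 = Σ v_i α_i r_i = 12·8·10 + 8·5·5 + 11·1·0 + 4·9·3 + 4·3·6 = 1340 ≡ 1.
  α_i^2 mod 13 = [12, 12, 1, 3, 9].
  S_2 = Σ v_i α_i^2 r_i = 12·12·10 + 8·12·5 + 11·1·0 + 4·3·3 + 4·9·6 = 2172 ≡ 1.
  S = (1, 1, 1) ≠ 0, so r is not a codeword (an error is present).
Step 3: locate the error. For a single error e at position i, S_ℓ = v_i·e·α_i^ℓ, so α_err = S_1/S_0.
  S_0^{−1} = 1^{−1} = 1 (mod 13), so α_err = 1·1 = 1 ≡ 1 = α_3. Error position i = 3.
  Consistency check: S_2/S_1 = 1·1 = 1 ≡ 1 = α_err ✓ (single-error assumption holds).
Step 4: error magnitude e = S_0/v_3 = S_0·∏_{j≠3}(α_3 − α_j) = 1·6 = 6 ≡ 6 (mod 13).
Step 5: correct position 3: c_3 = r_3 − e = 0 − 6 ≡ 7 (mod 13). Hence c = [10, 5, 7, 3, 6].
  Check: interpolating c through the α_i gives m(x) = 1 + 6·x (degree < 2) with m(α_i) = c_i for every i, so c is indeed a codeword.


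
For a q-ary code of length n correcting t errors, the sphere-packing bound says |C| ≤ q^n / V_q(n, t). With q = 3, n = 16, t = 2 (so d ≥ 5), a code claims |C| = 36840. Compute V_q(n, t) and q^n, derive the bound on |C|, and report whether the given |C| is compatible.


V_q(n, t) = 513, q^n = 43046721, Hamming bound = 83911, |C| = 36840 ≤ bound (satisfied).

Step 1: Compute V_q(n, t) = Σ_{j=0}^2 C(n, j) (q−1)^j.
  j = 0: C(16,0)·(2)^0 = 1·1 = 1.
  j = 1: C(16,1)·(2)^1 = 16·2 = 32.
  j = 2: C(16,2)·(2)^2 = 120·4 = 480.
  V_q(n, t) = 1 + 32 + 480 = 513.
Step 2: q^n = 3^16 = 43046721.
Step 3: Hamming bound ⌊q^n / V_q(n,t)⌋ = ⌊43046721/513⌋ = 83911.
Step 4: Compare |C| = 36840 to 83911: satisfied.
The claimed |C| lies below the Hamming bound.


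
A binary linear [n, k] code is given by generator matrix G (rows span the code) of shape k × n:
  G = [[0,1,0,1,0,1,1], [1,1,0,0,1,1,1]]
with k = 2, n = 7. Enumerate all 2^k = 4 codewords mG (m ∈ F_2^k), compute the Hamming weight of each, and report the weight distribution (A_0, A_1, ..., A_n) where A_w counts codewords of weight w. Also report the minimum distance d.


Weight distribution: A_0 = 1, A_3 = 1, A_4 = 1, A_5 = 1. Minimum distance d = 3.

Enumerate all 2^2 = 4 messages m ∈ F_2^2.
For each, compute codeword c = mG in F_2^7, then tally its weight.
  m = 00 → c = 0000000, weight = 0.
  m = 10 → c = 0101011, weight = 4.
  m = 01 → c = 1100111, weight = 5.
  m = 11 → c = 1001100, weight = 3.
Tally weights:
  weight 0: 1 codewords.
  weight 3: 1 codewords.
  weight 4: 1 codewords.
  weight 5: 1 codewords.
Minimum distance d = smallest w > 0 with A_w > 0 = 3.
Sanity: Σ A_w = 4 = 2^2 = 4 ✓.


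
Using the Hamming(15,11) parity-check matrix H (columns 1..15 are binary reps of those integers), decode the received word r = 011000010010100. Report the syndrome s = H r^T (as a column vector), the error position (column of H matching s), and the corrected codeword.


s = (1, 1, 1, 1)^T, error position = 15, corrected codeword c = 011000010010101

Compute s = H r^T mod 2 one row at a time:
  s_1 = 1 + 0 + 0 + 1 + 0 + 1 + 0 + 0 = 3 ≡ 1 (mod 2).
  s_2 = 0 + 0 + 0 + 0 + 0 + 1 + 0 + 0 = 1 ≡ 1 (mod 2).
  s_3 = 1 + 1 + 0 + 0 + 0 + 1 + 0 + 0 = 3 ≡ 1 (mod 2).
  s_4 = 0 + 1 + 0 + 0 + 0 + 1 + 1 + 0 = 3 ≡ 1 (mod 2).
s = (1, 1, 1, 1)^T — this equals column 15 of H (binary 1111), so error is at position 15.
Correct: flip bit 15 of r = 011000010010100 to get c = 011000010010101.


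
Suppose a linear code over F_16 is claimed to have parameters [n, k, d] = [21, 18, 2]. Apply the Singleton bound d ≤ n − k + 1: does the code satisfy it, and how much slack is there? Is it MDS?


Singleton RHS = n − k + 1 = 4, slack = 2, bound satisfied, not MDS.

Singleton bound: d ≤ n − k + 1.
Here n = 21, k = 18, so n − k + 1 = 4.
Given d = 2, check d ≤ 4: YES.
Slack = (n − k + 1) − d = 2.
The code is NOT MDS (slack = 2 > 0).
Description: the claimed parameters are [21, 18, 2]_16; such a code would be non-MDS.


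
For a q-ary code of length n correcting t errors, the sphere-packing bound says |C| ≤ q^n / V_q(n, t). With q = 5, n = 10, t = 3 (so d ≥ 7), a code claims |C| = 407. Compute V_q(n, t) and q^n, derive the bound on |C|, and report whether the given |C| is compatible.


V_q(n, t) = 8441, q^n = 9765625, Hamming bound = 1156, |C| = 407 ≤ bound (satisfied).

Step 1: Compute V_q(n, t) = Σ_{j=0}^3 C(n, j) (q−1)^j.
  j = 0: C(10,0)·(4)^0 = 1·1 = 1.
  j = 1: C(10,1)·(4)^1 = 10·4 = 40.
  j = 2: C(10,2)·(4)^2 = 45·16 = 720.
  j = 3: C(10,3)·(4)^3 = 120·64 = 7680.
  V_q(n, t) = 1 + 40 + 720 + 7680 = 8441.
Step 2: q^n = 5^10 = 9765625.
Step 3: Hamming bound ⌊q^n / V_q(n,t)⌋ = ⌊9765625/8441⌋ = 1156.
Step 4: Compare |C| = 407 to 1156: satisfied.
The claimed |C| lies below the Hamming bound.


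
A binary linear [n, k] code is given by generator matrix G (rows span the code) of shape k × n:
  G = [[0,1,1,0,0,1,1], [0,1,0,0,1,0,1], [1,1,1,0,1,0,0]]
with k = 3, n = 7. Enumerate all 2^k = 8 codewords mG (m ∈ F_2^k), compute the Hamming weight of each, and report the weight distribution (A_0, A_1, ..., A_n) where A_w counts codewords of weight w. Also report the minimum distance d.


Weight distribution: A_0 = 1, A_3 = 4, A_4 = 3. Minimum distance d = 3.

Enumerate all 2^3 = 8 messages m ∈ F_2^3.
For each, compute codeword c = mG in F_2^7, then tally its weight.
  m = 000 → c = 0000000, weight = 0.
  m = 100 → c = 0110011, weight = 4.
  m = 010 → c = 0100101, weight = 3.
  m = 110 → c = 0010110, weight = 3.
  m = 001 → c = 1110100, weight = 4.
  m = 101 → c = 1000111, weight = 4.
  m = 011 → c = 1010001, weight = 3.
  m = 111 → c = 1100010, weight = 3.
Tally weights:
  weight 0: 1 codewords.
  weight 3: 4 codewords.
  weight 4: 3 codewords.
Minimum distance d = smallest w > 0 with A_w > 0 = 3.
Sanity: Σ A_w = 8 = 2^3 = 8 ✓.


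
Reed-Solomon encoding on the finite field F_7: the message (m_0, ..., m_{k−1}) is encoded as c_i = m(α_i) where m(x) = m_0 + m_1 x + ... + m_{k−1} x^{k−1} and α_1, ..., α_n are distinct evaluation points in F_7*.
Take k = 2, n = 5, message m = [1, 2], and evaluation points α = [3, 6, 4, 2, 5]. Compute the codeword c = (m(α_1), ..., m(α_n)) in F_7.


c = [0, 6, 2, 5, 4]

Message polynomial: m(x) = 1 + 2·x (mod 7).
For each evaluation point α_i, compute m(α_i) mod 7:
  α_1 = 3: Horner steps 2 → 0, so m(3) = 0.
  α_2 = 6: Horner steps 2 → 6, so m(6) = 6.
  α_3 = 4: Horner steps 2 → 2, so m(4) = 2.
  α_4 = 2: Horner steps 2 → 5, so m(2) = 5.
  α_5 = 5: Horner steps 2 → 4, so m(5) = 4.
Codeword c = [0, 6, 2, 5, 4] ∈ F_7^5.


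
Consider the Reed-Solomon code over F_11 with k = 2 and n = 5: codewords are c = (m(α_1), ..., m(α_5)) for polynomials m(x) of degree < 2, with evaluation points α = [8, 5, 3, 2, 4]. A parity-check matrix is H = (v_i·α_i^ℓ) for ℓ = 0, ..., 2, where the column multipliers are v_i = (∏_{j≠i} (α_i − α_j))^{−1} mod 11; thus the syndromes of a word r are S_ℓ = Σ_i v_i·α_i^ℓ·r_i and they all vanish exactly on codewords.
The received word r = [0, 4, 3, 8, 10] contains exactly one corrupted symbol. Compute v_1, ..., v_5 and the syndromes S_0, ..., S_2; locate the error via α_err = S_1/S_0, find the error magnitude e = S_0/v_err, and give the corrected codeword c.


S = (7, 6, 2), error at position 5, error magnitude e = 1, c = [0, 4, 3, 8, 9].

Step 1: column multipliers v_i = (∏_{j≠i}(α_i − α_j))^{−1} mod 11.
  i = 1 (α = 8): (8−5)(8−3)(8−2)(8−4) = 3·5·6·4 = 360 ≡ 8, so v_1 = 8^{−1} = 7 (mod 11).
  i = 2 (α = 5): (5−8)(5−3)(5−2)(5−4) = (−3)·2·3·1 = −18 ≡ 4, so v_2 = 4^{−1} = 3 (mod 11).
  i = 3 (α = 3): (3−8)(3−5)(3−2)(3−4) = (−5)·(−2)·1·(−1) = −10 ≡ 1, so v_3 = 1^{−1} = 1 (mod 11).
  i = 4 (α = 2): (2−8)(2−5)(2−3)(2−4) = (−6)·(−3)·(−1)·(−2) = 36 ≡ 3, so v_4 = 3^{−1} = 4 (mod 11).
  i = 5 (α = 4): (4−8)(4−5)(4−3)(4−2) = (−4)·(−1)·1·2 = 8 ≡ 8, so v_5 = 8^{−1} = 7 (mod 11).
  v = [7, 3, 1, 4, 7].
Step 2: syndromes of r = [0, 4, 3, 8, 10] (all sums mod 11).
  S_0 = Σ v_i r_i = 7·0 + 3·4 + 1·3 + 4·8 + 7·10 = 117 ≡ 7.
  S_1 = Σ v_i α_i r_i = 7·8·0 + 3·5·4 + 1·3·3 + 4·2·8 + 7·4·10 = 413 ≡ 6.
  α_i^2 mod 11 = [9, 3, 9, 4, 5].
  S_2 = Σ v_i α_i^2 r_i = 7·9·0 + 3·3·4 + 1·9·3 + 4·4·8 + 7·5·10 = 541 ≡ 2.
  S = (7, 6, 2) ≠ 0, so r is not a codeword (an error is present).
Step 3: locate the error. For a single error e at position i, S_ℓ = v_i·e·α_i^ℓ, so α_err = S_1/S_0.
  S_0^{−1} = 7^{−1} = 8 (mod 11), so α_err = 6·8 = 48 ≡ 4 = α_5. Error position i = 5.
  Consistency check: S_2/S_1 = 2·2 = 4 ≡ 4 = α_err ✓ (single-error assumption holds).
Step 4: error magnitude e = S_0/v_5 = S_0·∏_{j≠5}(α_5 − α_j) = 7·8 = 56 ≡ 1 (mod 11).
Step 5: correct position 5: c_5 = r_5 − e = 10 − 1 ≡ 9 (mod 11). Hence c = [0, 4, 3, 8, 9].
  Check: interpolating c through the α_i gives m(x) = 7 + 6·x (degree < 2) with m(α_i) = c_i for every i, so c is indeed a codeword.


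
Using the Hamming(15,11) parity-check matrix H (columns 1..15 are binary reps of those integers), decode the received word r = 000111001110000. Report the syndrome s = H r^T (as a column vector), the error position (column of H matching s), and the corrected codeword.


s = (1, 1, 1, 1)^T, error position = 15, corrected codeword c = 000111001110001

Compute s = H r^T mod 2 one row at a time:
  s_1 = 0 + 1 + 1 + 1 + 0 + 0 + 0 + 0 = 3 ≡ 1 (mod 2).
  s_2 = 1 + 1 + 1 + 0 + 0 + 0 + 0 + 0 = 3 ≡ 1 (mod 2).
  s_3 = 0 + 0 + 1 + 0 + 1 + 1 + 0 + 0 = 3 ≡ 1 (mod 2).
  s_4 = 0 + 0 + 1 + 0 + 1 + 1 + 0 + 0 = 3 ≡ 1 (mod 2).
s = (1, 1, 1, 1)^T — this equals column 15 of H (binary 1111), so error is at position 15.
Correct: flip bit 15 of r = 000111001110000 to get c = 000111001110001.


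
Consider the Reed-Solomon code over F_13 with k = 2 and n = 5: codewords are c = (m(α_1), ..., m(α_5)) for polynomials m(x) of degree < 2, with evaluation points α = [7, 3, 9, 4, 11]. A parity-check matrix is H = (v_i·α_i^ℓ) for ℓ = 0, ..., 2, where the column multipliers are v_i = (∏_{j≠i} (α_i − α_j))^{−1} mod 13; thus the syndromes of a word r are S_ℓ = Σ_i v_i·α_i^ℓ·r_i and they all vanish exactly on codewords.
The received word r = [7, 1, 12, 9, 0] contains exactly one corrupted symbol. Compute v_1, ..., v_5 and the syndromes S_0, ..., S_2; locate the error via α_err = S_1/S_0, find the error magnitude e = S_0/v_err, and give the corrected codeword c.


S = (8, 7, 11), error at position 3, error magnitude e = 2, c = [7, 1, 10, 9, 0].

Step 1: column multipliers v_i = (∏_{j≠i}(α_i − α_j))^{−1} mod 13.
  i = 1 (α = 7): (7−3)(7−9)(7−4)(7−11) = 4·(−2)·3·(−4) = 96 ≡ 5, so v_1 = 5^{−1} = 8 (mod 13).
  i = 2 (α = 3): (3−7)(3−9)(3−4)(3−11) = (−4)·(−6)·(−1)·(−8) = 192 ≡ 10, so v_2 = 10^{−1} = 4 (mod 13).
  i = 3 (α = 9): (9−7)(9−3)(9−4)(9−11) = 2·6·5·(−2) = −120 ≡ 10, so v_3 = 10^{−1} = 4 (mod 13).
  i = 4 (α = 4): (4−7)(4−3)(4−9)(4−11) = (−3)·1·(−5)·(−7) = −105 ≡ 12, so v_4 = 12^{−1} = 12 (mod 13).
  i = 5 (α = 11): (11−7)(11−3)(11−9)(11−4) = 4·8·2·7 = 448 ≡ 6, so v_5 = 6^{−1} = 11 (mod 13).
  v = [8, 4, 4, 12, 11].
Step 2: syndromes of r = [7, 1, 12, 9, 0] (all sums mod 13).
  S_0 = Σ v_i r_i = 8·7 + 4·1 + 4·12 + 12·9 + 11·0 = 216 ≡ 8.
  S_1 = Σ v_i α_i r_i = 8·7·7 + 4·3·1 + 4·9·12 + 12·4·9 + 11·11·0 = 1268 ≡ 7.
  α_i^2 mod 13 = [10, 9, 3, 3, 4].
  S_2 = Σ v_i α_i^2 r_i = 8·10·7 + 4·9·1 + 4·3·12 + 12·3·9 + 11·4·0 = 1064 ≡ 11.
  S = (8, 7, 11) ≠ 0, so r is not a codeword (an error is present).
Step 3: locate the error. For a single error e at position i, S_ℓ = v_i·e·α_i^ℓ, so α_err = S_1/S_0.
  S_0^{−1} = 8^{−1} = 5 (mod 13), so α_err = 7·5 = 35 ≡ 9 = α_3. Error position i = 3.
  Consistency check: S_2/S_1 = 11·2 = 22 ≡ 9 = α_err ✓ (single-error assumption holds).
Step 4: error magnitude e = S_0/v_3 = S_0·∏_{j≠3}(α_3 − α_j) = 8·10 = 80 ≡ 2 (mod 13).
Step 5: correct position 3: c_3 = r_3 − e = 12 − 2 ≡ 10 (mod 13). Hence c = [7, 1, 10, 9, 0].
  Check: interpolating c through the α_i gives m(x) = 3 + 8·x (degree < 2) with m(α_i) = c_i for every i, so c is indeed a codeword.
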